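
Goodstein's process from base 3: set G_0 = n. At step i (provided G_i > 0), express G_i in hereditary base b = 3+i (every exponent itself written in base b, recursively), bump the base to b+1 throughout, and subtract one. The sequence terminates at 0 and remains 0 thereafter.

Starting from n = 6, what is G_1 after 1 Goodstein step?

(0) 6|_3 = 2·3 ↦ 2·4|_4 = 8 ⇒ 7
(1) 7|_4 = 4 + 3 ↦ 5 + 3|_5 = 8 ⇒ 7

7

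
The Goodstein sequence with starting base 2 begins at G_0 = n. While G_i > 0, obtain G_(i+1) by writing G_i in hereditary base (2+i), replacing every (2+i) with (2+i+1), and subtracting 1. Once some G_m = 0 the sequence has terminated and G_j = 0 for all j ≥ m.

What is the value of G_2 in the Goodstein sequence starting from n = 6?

257

step 0: 6 = 2^2 + 2; sub 3 for 2: 3^3 + 3; = 30; G_1 = 30−1 = 29
step 1: 29 = 3^3 + 2; sub 4 for 3: 4^4 + 2; = 258; G_2 = 258−1 = 257
step 2: 257 = 4^4 + 1; sub 5 for 4: 5^5 + 1; = 3126; G_3 = 3126−1 = 3125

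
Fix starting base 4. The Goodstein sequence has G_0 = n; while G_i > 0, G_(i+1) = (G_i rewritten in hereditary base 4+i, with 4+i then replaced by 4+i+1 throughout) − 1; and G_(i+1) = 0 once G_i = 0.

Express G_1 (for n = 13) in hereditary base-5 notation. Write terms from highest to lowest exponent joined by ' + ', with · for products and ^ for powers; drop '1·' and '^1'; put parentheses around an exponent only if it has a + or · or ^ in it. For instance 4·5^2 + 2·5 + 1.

3·5

13 —HB4→ 3·4 + 1 —bump→ 3·5 + 1 = 16 —(−1)→ 15
15 —HB5→ 3·5 —bump→ 3·6 = 18 —(−1)→ 17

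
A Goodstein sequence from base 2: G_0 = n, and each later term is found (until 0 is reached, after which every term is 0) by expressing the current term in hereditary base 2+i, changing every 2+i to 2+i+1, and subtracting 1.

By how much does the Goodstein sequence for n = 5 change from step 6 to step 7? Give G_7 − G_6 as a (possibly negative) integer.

base 2: 5 = 2^2 + 1; at 3: 3^3 + 1 = 28; next = 27
base 3: 27 = 3^3; at 4: 4^4 = 256; next = 255
base 4: 255 = 3·4^3 + 3·4^2 + 3·4 + 3; at 5: 3·5^3 + 3·5^2 + 3·5 + 3 = 468; next = 467
base 5: 467 = 3·5^3 + 3·5^2 + 3·5 + 2; at 6: 3·6^3 + 3·6^2 + 3·6 + 2 = 776; next = 775
base 6: 775 = 3·6^3 + 3·6^2 + 3·6 + 1; at 7: 3·7^3 + 3·7^2 + 3·7 + 1 = 1198; next = 1197
base 7: 1197 = 3·7^3 + 3·7^2 + 3·7; at 8: 3·8^3 + 3·8^2 + 3·8 = 1752; next = 1751
base 8: 1751 = 3·8^3 + 3·8^2 + 2·8 + 7; at 9: 3·9^3 + 3·9^2 + 2·9 + 7 = 2455; next = 2454

703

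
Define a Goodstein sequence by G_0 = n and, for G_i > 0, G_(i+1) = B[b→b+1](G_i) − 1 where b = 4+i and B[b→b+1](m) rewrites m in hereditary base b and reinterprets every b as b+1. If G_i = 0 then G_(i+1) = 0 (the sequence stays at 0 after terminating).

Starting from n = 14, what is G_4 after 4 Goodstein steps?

21

base 4: 14 = 3·4 + 2; at 5: 3·5 + 2 = 17; next = 16
base 5: 16 = 3·5 + 1; at 6: 3·6 + 1 = 19; next = 18
base 6: 18 = 3·6; at 7: 3·7 = 21; next = 20
base 7: 20 = 2·7 + 6; at 8: 2·8 + 6 = 22; next = 21
base 8: 21 = 2·8 + 5; at 9: 2·9 + 5 = 23; next = 22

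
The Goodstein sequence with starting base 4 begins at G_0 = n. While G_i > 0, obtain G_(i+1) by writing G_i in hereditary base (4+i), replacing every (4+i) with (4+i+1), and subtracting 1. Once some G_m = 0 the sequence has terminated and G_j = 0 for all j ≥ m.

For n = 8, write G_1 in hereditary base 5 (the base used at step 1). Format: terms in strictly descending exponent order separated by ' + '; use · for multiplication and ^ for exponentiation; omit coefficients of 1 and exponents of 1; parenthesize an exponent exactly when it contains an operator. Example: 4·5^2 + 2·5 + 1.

5 + 4

step 0: 8 = 2·4; sub 5 for 4: 2·5; = 10; G_1 = 10−1 = 9
step 1: 9 = 5 + 4; sub 6 for 5: 6 + 4; = 10; G_2 = 10−1 = 9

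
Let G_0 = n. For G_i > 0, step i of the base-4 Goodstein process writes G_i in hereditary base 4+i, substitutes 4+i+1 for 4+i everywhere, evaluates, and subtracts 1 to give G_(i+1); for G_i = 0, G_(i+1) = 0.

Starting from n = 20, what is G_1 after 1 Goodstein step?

29

G_0 = 20. HB_4(20) = 4^2 + 4. Bump = 30. G_1 = 29.
G_1 = 29. HB_5(29) = 5^2 + 4. Bump = 40. G_2 = 39.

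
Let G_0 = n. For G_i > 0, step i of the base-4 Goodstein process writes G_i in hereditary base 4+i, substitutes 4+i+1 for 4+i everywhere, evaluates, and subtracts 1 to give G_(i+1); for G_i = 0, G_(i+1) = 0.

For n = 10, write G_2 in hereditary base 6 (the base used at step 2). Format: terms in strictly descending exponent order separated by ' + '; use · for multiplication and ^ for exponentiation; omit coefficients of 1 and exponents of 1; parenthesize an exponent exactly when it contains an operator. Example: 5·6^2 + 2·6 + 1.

2·6

10 —HB4→ 2·4 + 2 —bump→ 2·5 + 2 = 12 —(−1)→ 11
11 —HB5→ 2·5 + 1 —bump→ 2·6 + 1 = 13 —(−1)→ 12
12 —HB6→ 2·6 —bump→ 2·7 = 14 —(−1)→ 13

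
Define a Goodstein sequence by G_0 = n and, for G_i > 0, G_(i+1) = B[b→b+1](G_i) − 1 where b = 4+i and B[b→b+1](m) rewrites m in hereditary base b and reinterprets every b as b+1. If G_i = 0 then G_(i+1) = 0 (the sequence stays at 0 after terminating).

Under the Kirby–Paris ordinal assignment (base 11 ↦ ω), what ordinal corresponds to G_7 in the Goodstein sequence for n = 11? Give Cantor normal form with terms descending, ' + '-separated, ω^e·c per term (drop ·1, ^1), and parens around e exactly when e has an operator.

step 0: 11 = 2·4 + 3; sub 5 for 4: 2·5 + 3; = 13; G_1 = 13−1 = 12
step 1: 12 = 2·5 + 2; sub 6 for 5: 2·6 + 2; = 14; G_2 = 14−1 = 13
step 2: 13 = 2·6 + 1; sub 7 for 6: 2·7 + 1; = 15; G_3 = 15−1 = 14
step 3: 14 = 2·7; sub 8 for 7: 2·8; = 16; G_4 = 16−1 = 15
step 4: 15 = 8 + 7; sub 9 for 8: 9 + 7; = 16; G_5 = 16−1 = 15
step 5: 15 = 9 + 6; sub 10 for 9: 10 + 6; = 16; G_6 = 16−1 = 15
step 6: 15 = 10 + 5; sub 11 for 10: 11 + 5; = 16; G_7 = 16−1 = 15
step 7: 15 = 11 + 4; sub 12 for 11: 12 + 4; = 16; G_8 = 16−1 = 15

ω + 4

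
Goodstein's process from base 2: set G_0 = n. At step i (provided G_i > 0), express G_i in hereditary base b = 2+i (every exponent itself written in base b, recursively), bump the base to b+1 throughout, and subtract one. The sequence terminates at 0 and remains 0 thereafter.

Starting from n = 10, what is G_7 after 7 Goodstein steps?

step 0: 10 = 2^(2 + 1) + 2; sub 3 for 2: 3^(3 + 1) + 3; = 84; G_1 = 84−1 = 83
step 1: 83 = 3^(3 + 1) + 2; sub 4 for 3: 4^(4 + 1) + 2; = 1026; G_2 = 1026−1 = 1025
step 2: 1025 = 4^(4 + 1) + 1; sub 5 for 4: 5^(5 + 1) + 1; = 15626; G_3 = 15626−1 = 15625
step 3: 15625 = 5^(5 + 1); sub 6 for 5: 6^(6 + 1); = 279936; G_4 = 279936−1 = 279935
step 4: 279935 = 5·6^6 + 5·6^5 + 5·6^4 + 5·6^3 + 5·6^2 + 5·6 + 5; sub 7 for 6: 5·7^7 + 5·7^5 + 5·7^4 + 5·7^3 + 5·7^2 + 5·7 + 5; = 4215755; G_5 = 4215755−1 = 4215754
step 5: 4215754 = 5·7^7 + 5·7^5 + 5·7^4 + 5·7^3 + 5·7^2 + 5·7 + 4; sub 8 for 7: 5·8^8 + 5·8^5 + 5·8^4 + 5·8^3 + 5·8^2 + 5·8 + 4; = 84073324; G_6 = 84073324−1 = 84073323
step 6: 84073323 = 5·8^8 + 5·8^5 + 5·8^4 + 5·8^3 + 5·8^2 + 5·8 + 3; sub 9 for 8: 5·9^9 + 5·9^5 + 5·9^4 + 5·9^3 + 5·9^2 + 5·9 + 3; = 1937434593; G_7 = 1937434593−1 = 1937434592
step 7: 1937434592 = 5·9^9 + 5·9^5 + 5·9^4 + 5·9^3 + 5·9^2 + 5·9 + 2; sub 10 for 9: 5·10^10 + 5·10^5 + 5·10^4 + 5·10^3 + 5·10^2 + 5·10 + 2; = 50000555552; G_8 = 50000555552−1 = 50000555551

1937434592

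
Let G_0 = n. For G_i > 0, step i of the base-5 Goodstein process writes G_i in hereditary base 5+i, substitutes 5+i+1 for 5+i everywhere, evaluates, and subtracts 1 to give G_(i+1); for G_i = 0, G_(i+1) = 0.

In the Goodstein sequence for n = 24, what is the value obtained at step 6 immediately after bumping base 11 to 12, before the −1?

base 5: 24 = 4·5 + 4; at 6: 4·6 + 4 = 28; next = 27
base 6: 27 = 4·6 + 3; at 7: 4·7 + 3 = 31; next = 30
base 7: 30 = 4·7 + 2; at 8: 4·8 + 2 = 34; next = 33
base 8: 33 = 4·8 + 1; at 9: 4·9 + 1 = 37; next = 36
base 9: 36 = 4·9; at 10: 4·10 = 40; next = 39
base 10: 39 = 3·10 + 9; at 11: 3·11 + 9 = 42; next = 41

44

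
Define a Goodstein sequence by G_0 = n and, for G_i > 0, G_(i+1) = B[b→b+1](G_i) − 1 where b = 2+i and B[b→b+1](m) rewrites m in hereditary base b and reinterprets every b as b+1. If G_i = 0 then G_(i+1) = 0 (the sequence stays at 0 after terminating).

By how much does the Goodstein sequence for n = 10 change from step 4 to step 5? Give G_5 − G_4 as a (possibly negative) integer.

3935819

G_0=10  [base 2] 2^(2 + 1) + 2  →[2↦3]→  3^(3 + 1) + 3 = 84  −1 ⇒ G_1=83
G_1=83  [base 3] 3^(3 + 1) + 2  →[3↦4]→  4^(4 + 1) + 2 = 1026  −1 ⇒ G_2=1025
G_2=1025  [base 4] 4^(4 + 1) + 1  →[4↦5]→  5^(5 + 1) + 1 = 15626  −1 ⇒ G_3=15625
G_3=15625  [base 5] 5^(5 + 1)  →[5↦6]→  6^(6 + 1) = 279936  −1 ⇒ G_4=279935
G_4=279935  [base 6] 5·6^6 + 5·6^5 + 5·6^4 + 5·6^3 + 5·6^2 + 5·6 + 5  →[6↦7]→  5·7^7 + 5·7^5 + 5·7^4 + 5·7^3 + 5·7^2 + 5·7 + 5 = 4215755  −1 ⇒ G_5=4215754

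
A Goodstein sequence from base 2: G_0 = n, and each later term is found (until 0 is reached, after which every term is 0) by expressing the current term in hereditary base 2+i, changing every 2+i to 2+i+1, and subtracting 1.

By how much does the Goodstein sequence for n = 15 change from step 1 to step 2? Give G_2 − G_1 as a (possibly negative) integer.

1172

(0) 15|_2 = 2^(2 + 1) + 2^2 + 2 + 1 ↦ 3^(3 + 1) + 3^3 + 3 + 1|_3 = 112 ⇒ 111
(1) 111|_3 = 3^(3 + 1) + 3^3 + 3 ↦ 4^(4 + 1) + 4^4 + 4|_4 = 1284 ⇒ 1283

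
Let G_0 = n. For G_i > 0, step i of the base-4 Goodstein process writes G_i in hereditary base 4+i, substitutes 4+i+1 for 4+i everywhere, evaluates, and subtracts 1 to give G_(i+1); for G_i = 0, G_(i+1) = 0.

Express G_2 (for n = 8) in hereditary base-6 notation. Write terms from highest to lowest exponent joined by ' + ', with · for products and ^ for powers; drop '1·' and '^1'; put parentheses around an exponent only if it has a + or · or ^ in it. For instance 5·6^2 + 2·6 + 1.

6 + 3

8 —HB4→ 2·4 —bump→ 2·5 = 10 —(−1)→ 9
9 —HB5→ 5 + 4 —bump→ 6 + 4 = 10 —(−1)→ 9
9 —HB6→ 6 + 3 —bump→ 7 + 3 = 10 —(−1)→ 9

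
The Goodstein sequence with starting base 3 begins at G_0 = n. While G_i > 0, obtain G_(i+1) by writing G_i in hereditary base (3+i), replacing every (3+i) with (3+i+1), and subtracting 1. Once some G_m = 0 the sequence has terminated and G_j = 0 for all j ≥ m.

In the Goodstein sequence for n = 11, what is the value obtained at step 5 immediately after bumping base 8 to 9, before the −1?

(0) 11|_3 = 3^2 + 2 ↦ 4^2 + 2|_4 = 18 ⇒ 17
(1) 17|_4 = 4^2 + 1 ↦ 5^2 + 1|_5 = 26 ⇒ 25
(2) 25|_5 = 5^2 ↦ 6^2|_6 = 36 ⇒ 35
(3) 35|_6 = 5·6 + 5 ↦ 5·7 + 5|_7 = 40 ⇒ 39
(4) 39|_7 = 5·7 + 4 ↦ 5·8 + 4|_8 = 44 ⇒ 43
(5) 43|_8 = 5·8 + 3 ↦ 5·9 + 3|_9 = 48 ⇒ 47

48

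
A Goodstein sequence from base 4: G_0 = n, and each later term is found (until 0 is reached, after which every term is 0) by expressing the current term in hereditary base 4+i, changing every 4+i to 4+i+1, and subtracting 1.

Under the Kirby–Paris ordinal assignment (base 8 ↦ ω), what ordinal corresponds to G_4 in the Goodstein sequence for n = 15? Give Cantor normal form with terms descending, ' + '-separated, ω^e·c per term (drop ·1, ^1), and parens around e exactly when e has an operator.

ω·2 + 7

[0] 15 ≡ 3·4 + 3 (base 4). Lift 5: 18. −1: 17.
[1] 17 ≡ 3·5 + 2 (base 5). Lift 6: 20. −1: 19.
[2] 19 ≡ 3·6 + 1 (base 6). Lift 7: 22. −1: 21.
[3] 21 ≡ 3·7 (base 7). Lift 8: 24. −1: 23.
[4] 23 ≡ 2·8 + 7 (base 8). Lift 9: 25. −1: 24.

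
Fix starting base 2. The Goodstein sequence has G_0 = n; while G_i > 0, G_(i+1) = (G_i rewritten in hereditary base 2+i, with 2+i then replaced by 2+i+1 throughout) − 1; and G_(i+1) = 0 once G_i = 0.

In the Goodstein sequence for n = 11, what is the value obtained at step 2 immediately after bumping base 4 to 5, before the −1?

15628

[0] 11 ≡ 2^(2 + 1) + 2 + 1 (base 2). Lift 3: 85. −1: 84.
[1] 84 ≡ 3^(3 + 1) + 3 (base 3). Lift 4: 1028. −1: 1027.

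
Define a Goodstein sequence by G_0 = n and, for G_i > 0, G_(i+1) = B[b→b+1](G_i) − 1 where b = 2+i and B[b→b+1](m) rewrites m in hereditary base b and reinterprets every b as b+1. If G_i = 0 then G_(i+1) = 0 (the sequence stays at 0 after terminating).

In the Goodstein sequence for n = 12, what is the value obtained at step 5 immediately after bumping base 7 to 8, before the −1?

134217868

base 2: 12 = 2^(2 + 1) + 2^2; at 3: 3^(3 + 1) + 3^3 = 108; next = 107
base 3: 107 = 3^(3 + 1) + 2·3^2 + 2·3 + 2; at 4: 4^(4 + 1) + 2·4^2 + 2·4 + 2 = 1066; next = 1065
base 4: 1065 = 4^(4 + 1) + 2·4^2 + 2·4 + 1; at 5: 5^(5 + 1) + 2·5^2 + 2·5 + 1 = 15686; next = 15685
base 5: 15685 = 5^(5 + 1) + 2·5^2 + 2·5; at 6: 6^(6 + 1) + 2·6^2 + 2·6 = 280020; next = 280019
base 6: 280019 = 6^(6 + 1) + 2·6^2 + 6 + 5; at 7: 7^(7 + 1) + 2·7^2 + 7 + 5 = 5764911; next = 5764910
base 7: 5764910 = 7^(7 + 1) + 2·7^2 + 7 + 4; at 8: 8^(8 + 1) + 2·8^2 + 8 + 4 = 134217868; next = 134217867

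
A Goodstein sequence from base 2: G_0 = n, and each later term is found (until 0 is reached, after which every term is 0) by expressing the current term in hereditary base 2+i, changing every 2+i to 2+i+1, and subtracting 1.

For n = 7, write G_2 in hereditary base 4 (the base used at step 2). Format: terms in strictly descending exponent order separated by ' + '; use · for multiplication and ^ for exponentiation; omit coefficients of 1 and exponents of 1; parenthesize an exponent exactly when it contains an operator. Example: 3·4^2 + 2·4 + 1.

step 0: 7 = 2^2 + 2 + 1; sub 3 for 2: 3^3 + 3 + 1; = 31; G_1 = 31−1 = 30
step 1: 30 = 3^3 + 3; sub 4 for 3: 4^4 + 4; = 260; G_2 = 260−1 = 259
step 2: 259 = 4^4 + 3; sub 5 for 4: 5^5 + 3; = 3128; G_3 = 3128−1 = 3127

4^4 + 3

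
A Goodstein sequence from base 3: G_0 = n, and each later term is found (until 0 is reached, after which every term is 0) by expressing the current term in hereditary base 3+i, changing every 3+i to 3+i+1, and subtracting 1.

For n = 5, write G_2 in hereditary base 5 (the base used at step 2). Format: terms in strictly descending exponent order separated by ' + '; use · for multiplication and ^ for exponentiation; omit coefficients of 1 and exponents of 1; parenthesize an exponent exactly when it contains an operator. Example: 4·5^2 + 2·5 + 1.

5

G_0 = 5. HB_3(5) = 3 + 2. Bump = 6. G_1 = 5.
G_1 = 5. HB_4(5) = 4 + 1. Bump = 6. G_2 = 5.
G_2 = 5. HB_5(5) = 5. Bump = 6. G_3 = 5.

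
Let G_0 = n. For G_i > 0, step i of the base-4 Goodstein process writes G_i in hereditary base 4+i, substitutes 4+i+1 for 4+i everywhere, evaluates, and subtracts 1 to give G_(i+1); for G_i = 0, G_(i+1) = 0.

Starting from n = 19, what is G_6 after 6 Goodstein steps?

19 —HB4→ 4^2 + 3 —bump→ 5^2 + 3 = 28 —(−1)→ 27
27 —HB5→ 5^2 + 2 —bump→ 6^2 + 2 = 38 —(−1)→ 37
37 —HB6→ 6^2 + 1 —bump→ 7^2 + 1 = 50 —(−1)→ 49
49 —HB7→ 7^2 —bump→ 8^2 = 64 —(−1)→ 63
63 —HB8→ 7·8 + 7 —bump→ 7·9 + 7 = 70 —(−1)→ 69
69 —HB9→ 7·9 + 6 —bump→ 7·10 + 6 = 76 —(−1)→ 75
75 —HB10→ 7·10 + 5 —bump→ 7·11 + 5 = 82 —(−1)→ 81

75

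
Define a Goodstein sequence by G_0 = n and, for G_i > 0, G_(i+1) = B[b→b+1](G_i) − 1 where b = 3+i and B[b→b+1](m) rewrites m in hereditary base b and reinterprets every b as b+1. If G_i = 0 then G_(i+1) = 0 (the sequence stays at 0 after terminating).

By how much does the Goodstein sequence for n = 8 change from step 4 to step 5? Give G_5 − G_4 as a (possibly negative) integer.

0

[0] 8 ≡ 2·3 + 2 (base 3). Lift 4: 10. −1: 9.
[1] 9 ≡ 2·4 + 1 (base 4). Lift 5: 11. −1: 10.
[2] 10 ≡ 2·5 (base 5). Lift 6: 12. −1: 11.
[3] 11 ≡ 6 + 5 (base 6). Lift 7: 12. −1: 11.
[4] 11 ≡ 7 + 4 (base 7). Lift 8: 12. −1: 11.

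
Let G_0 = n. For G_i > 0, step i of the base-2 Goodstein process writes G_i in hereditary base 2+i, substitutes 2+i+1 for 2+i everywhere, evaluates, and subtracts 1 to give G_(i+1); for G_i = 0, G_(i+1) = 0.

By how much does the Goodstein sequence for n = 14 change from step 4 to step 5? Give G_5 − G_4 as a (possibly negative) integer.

14 —HB2→ 2^(2 + 1) + 2^2 + 2 —bump→ 3^(3 + 1) + 3^3 + 3 = 111 —(−1)→ 110
110 —HB3→ 3^(3 + 1) + 3^3 + 2 —bump→ 4^(4 + 1) + 4^4 + 2 = 1282 —(−1)→ 1281
1281 —HB4→ 4^(4 + 1) + 4^4 + 1 —bump→ 5^(5 + 1) + 5^5 + 1 = 18751 —(−1)→ 18750
18750 —HB5→ 5^(5 + 1) + 5^5 —bump→ 6^(6 + 1) + 6^6 = 326592 —(−1)→ 326591
326591 —HB6→ 6^(6 + 1) + 5·6^5 + 5·6^4 + 5·6^3 + 5·6^2 + 5·6 + 5 —bump→ 7^(7 + 1) + 5·7^5 + 5·7^4 + 5·7^3 + 5·7^2 + 5·7 + 5 = 5862841 —(−1)→ 5862840

5536249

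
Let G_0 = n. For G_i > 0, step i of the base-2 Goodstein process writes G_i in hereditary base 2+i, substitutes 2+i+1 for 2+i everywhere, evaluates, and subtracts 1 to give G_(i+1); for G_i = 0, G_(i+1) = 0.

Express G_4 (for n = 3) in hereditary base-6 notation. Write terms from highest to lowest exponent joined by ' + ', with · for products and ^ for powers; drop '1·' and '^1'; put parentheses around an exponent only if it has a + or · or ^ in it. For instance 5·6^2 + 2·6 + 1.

1

i=0: 3 = 2 + 1 (b=2); 2→3: 3 + 1 = 4; 4−1 = 3
i=1: 3 = 3 (b=3); 3→4: 4 = 4; 4−1 = 3
i=2: 3 = 3 (b=4); 4→5: 3 = 3; 3−1 = 2
i=3: 2 = 2 (b=5); 5→6: 2 = 2; 2−1 = 1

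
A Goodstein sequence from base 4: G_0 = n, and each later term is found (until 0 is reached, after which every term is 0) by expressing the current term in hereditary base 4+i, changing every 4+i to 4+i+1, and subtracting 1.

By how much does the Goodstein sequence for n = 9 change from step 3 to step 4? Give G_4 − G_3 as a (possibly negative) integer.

9 —HB4→ 2·4 + 1 —bump→ 2·5 + 1 = 11 —(−1)→ 10
10 —HB5→ 2·5 —bump→ 2·6 = 12 —(−1)→ 11
11 —HB6→ 6 + 5 —bump→ 7 + 5 = 12 —(−1)→ 11
11 —HB7→ 7 + 4 —bump→ 8 + 4 = 12 —(−1)→ 11

0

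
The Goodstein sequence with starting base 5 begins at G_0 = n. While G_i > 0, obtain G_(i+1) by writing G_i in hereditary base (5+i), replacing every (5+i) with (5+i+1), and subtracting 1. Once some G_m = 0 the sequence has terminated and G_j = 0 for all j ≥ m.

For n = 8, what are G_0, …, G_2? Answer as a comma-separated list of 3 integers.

8, 8, 8

G_0 = 8. HB_5(8) = 5 + 3. Bump = 9. G_1 = 8.
G_1 = 8. HB_6(8) = 6 + 2. Bump = 9. G_2 = 8.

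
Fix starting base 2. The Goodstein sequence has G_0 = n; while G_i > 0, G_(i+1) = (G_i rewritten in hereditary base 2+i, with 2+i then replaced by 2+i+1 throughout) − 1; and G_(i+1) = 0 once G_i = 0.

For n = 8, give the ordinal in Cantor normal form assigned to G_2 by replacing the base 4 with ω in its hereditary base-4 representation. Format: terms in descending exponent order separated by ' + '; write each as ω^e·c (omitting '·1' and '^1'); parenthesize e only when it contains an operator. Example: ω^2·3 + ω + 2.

ω^ω·2 + ω^2·2 + ω·2 + 1

step 0: 8 = 2^(2 + 1); sub 3 for 2: 3^(3 + 1); = 81; G_1 = 81−1 = 80
step 1: 80 = 2·3^3 + 2·3^2 + 2·3 + 2; sub 4 for 3: 2·4^4 + 2·4^2 + 2·4 + 2; = 554; G_2 = 554−1 = 553
step 2: 553 = 2·4^4 + 2·4^2 + 2·4 + 1; sub 5 for 4: 2·5^5 + 2·5^2 + 2·5 + 1; = 6311; G_3 = 6311−1 = 6310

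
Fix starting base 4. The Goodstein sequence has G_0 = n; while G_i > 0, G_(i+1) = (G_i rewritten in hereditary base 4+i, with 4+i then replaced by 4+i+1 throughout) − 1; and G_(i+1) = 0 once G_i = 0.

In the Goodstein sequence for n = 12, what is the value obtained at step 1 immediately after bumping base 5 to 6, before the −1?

G_0=12  [base 4] 3·4  →[4↦5]→  3·5 = 15  −1 ⇒ G_1=14
G_1=14  [base 5] 2·5 + 4  →[5↦6]→  2·6 + 4 = 16  −1 ⇒ G_2=15

16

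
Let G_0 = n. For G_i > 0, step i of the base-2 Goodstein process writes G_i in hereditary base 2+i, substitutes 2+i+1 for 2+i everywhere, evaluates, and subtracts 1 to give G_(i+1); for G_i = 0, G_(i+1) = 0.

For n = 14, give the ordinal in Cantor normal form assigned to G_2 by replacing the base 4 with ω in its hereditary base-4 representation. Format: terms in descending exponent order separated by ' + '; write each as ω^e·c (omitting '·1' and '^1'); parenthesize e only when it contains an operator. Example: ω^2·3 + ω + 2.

ω^(ω + 1) + ω^ω + 1

step 0: 14 = 2^(2 + 1) + 2^2 + 2; sub 3 for 2: 3^(3 + 1) + 3^3 + 3; = 111; G_1 = 111−1 = 110
step 1: 110 = 3^(3 + 1) + 3^3 + 2; sub 4 for 3: 4^(4 + 1) + 4^4 + 2; = 1282; G_2 = 1282−1 = 1281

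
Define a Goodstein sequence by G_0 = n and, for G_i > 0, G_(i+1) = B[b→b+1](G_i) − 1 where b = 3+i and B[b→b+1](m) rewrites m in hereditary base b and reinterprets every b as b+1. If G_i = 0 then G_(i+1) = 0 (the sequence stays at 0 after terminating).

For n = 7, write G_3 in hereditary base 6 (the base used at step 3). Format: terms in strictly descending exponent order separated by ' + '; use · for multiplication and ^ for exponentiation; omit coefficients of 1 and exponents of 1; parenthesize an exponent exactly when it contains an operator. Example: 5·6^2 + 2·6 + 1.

i=0: 7 = 2·3 + 1 (b=3); 3→4: 2·4 + 1 = 9; 9−1 = 8
i=1: 8 = 2·4 (b=4); 4→5: 2·5 = 10; 10−1 = 9
i=2: 9 = 5 + 4 (b=5); 5→6: 6 + 4 = 10; 10−1 = 9
i=3: 9 = 6 + 3 (b=6); 6→7: 7 + 3 = 10; 10−1 = 9

6 + 3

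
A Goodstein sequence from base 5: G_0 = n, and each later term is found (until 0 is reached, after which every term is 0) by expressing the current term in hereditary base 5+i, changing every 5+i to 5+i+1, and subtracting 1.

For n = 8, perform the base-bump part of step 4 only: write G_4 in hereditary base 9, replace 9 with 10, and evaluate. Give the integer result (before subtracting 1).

base 5: 8 = 5 + 3; at 6: 6 + 3 = 9; next = 8
base 6: 8 = 6 + 2; at 7: 7 + 2 = 9; next = 8
base 7: 8 = 7 + 1; at 8: 8 + 1 = 9; next = 8
base 8: 8 = 8; at 9: 9 = 9; next = 8
base 9: 8 = 8; at 10: 8 = 8; next = 7

8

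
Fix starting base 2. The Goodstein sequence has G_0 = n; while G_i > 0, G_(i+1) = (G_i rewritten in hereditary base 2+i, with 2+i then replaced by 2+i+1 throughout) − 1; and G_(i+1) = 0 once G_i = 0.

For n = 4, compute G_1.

26

base 2: 4 = 2^2; at 3: 3^3 = 27; next = 26
base 3: 26 = 2·3^2 + 2·3 + 2; at 4: 2·4^2 + 2·4 + 2 = 42; next = 41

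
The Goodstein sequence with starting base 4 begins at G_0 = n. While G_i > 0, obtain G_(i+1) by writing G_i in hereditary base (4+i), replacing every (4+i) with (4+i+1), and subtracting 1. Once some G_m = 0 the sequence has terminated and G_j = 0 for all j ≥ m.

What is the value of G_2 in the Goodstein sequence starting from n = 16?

27

[0] 16 ≡ 4^2 (base 4). Lift 5: 25. −1: 24.
[1] 24 ≡ 4·5 + 4 (base 5). Lift 6: 28. −1: 27.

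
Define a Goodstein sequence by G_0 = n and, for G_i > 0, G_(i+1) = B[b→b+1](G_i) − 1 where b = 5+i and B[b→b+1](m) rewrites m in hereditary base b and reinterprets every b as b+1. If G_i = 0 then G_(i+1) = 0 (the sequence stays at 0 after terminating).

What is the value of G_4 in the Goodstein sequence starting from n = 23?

G_0=23  [base 5] 4·5 + 3  →[5↦6]→  4·6 + 3 = 27  −1 ⇒ G_1=26
G_1=26  [base 6] 4·6 + 2  →[6↦7]→  4·7 + 2 = 30  −1 ⇒ G_2=29
G_2=29  [base 7] 4·7 + 1  →[7↦8]→  4·8 + 1 = 33  −1 ⇒ G_3=32
G_3=32  [base 8] 4·8  →[8↦9]→  4·9 = 36  −1 ⇒ G_4=35
G_4=35  [base 9] 3·9 + 8  →[9↦10]→  3·10 + 8 = 38  −1 ⇒ G_5=37

35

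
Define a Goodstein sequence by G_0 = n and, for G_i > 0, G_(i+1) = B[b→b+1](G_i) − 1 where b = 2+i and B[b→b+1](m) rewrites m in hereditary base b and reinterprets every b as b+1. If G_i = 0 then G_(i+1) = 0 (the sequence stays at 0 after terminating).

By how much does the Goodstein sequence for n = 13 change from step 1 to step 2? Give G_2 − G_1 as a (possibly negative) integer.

1171

13 —HB2→ 2^(2 + 1) + 2^2 + 1 —bump→ 3^(3 + 1) + 3^3 + 1 = 109 —(−1)→ 108
108 —HB3→ 3^(3 + 1) + 3^3 —bump→ 4^(4 + 1) + 4^4 = 1280 —(−1)→ 1279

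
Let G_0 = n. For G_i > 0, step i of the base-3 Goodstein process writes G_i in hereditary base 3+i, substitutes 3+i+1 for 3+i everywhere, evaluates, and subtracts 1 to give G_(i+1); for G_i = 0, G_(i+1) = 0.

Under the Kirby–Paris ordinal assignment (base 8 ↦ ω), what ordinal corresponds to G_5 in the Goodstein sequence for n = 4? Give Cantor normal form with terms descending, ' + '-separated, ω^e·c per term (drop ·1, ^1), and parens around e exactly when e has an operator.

G_0=4  [base 3] 3 + 1  →[3↦4]→  4 + 1 = 5  −1 ⇒ G_1=4
G_1=4  [base 4] 4  →[4↦5]→  5 = 5  −1 ⇒ G_2=4
G_2=4  [base 5] 4  →[5↦6]→  4 = 4  −1 ⇒ G_3=3
G_3=3  [base 6] 3  →[6↦7]→  3 = 3  −1 ⇒ G_4=2
G_4=2  [base 7] 2  →[7↦8]→  2 = 2  −1 ⇒ G_5=1
G_5=1  [base 8] 1  →[8↦9]→  1 = 1  −1 ⇒ G_6=0

1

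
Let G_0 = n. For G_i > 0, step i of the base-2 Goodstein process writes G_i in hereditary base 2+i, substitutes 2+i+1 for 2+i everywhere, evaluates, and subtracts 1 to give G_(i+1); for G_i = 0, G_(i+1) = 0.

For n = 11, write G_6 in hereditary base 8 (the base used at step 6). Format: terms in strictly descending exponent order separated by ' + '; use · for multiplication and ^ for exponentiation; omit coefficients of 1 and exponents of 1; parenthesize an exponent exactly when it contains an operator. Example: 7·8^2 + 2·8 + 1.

7·8^8 + 7·8^7 + 7·8^6 + 7·8^5 + 7·8^4 + 7·8^3 + 7·8^2 + 7·8 + 7

step 0: 11 = 2^(2 + 1) + 2 + 1; sub 3 for 2: 3^(3 + 1) + 3 + 1; = 85; G_1 = 85−1 = 84
step 1: 84 = 3^(3 + 1) + 3; sub 4 for 3: 4^(4 + 1) + 4; = 1028; G_2 = 1028−1 = 1027
step 2: 1027 = 4^(4 + 1) + 3; sub 5 for 4: 5^(5 + 1) + 3; = 15628; G_3 = 15628−1 = 15627
step 3: 15627 = 5^(5 + 1) + 2; sub 6 for 5: 6^(6 + 1) + 2; = 279938; G_4 = 279938−1 = 279937
step 4: 279937 = 6^(6 + 1) + 1; sub 7 for 6: 7^(7 + 1) + 1; = 5764802; G_5 = 5764802−1 = 5764801
step 5: 5764801 = 7^(7 + 1); sub 8 for 7: 8^(8 + 1); = 134217728; G_6 = 134217728−1 = 134217727
step 6: 134217727 = 7·8^8 + 7·8^7 + 7·8^6 + 7·8^5 + 7·8^4 + 7·8^3 + 7·8^2 + 7·8 + 7; sub 9 for 8: 7·9^9 + 7·9^7 + 7·9^6 + 7·9^5 + 7·9^4 + 7·9^3 + 7·9^2 + 7·9 + 7; = 2749609303; G_7 = 2749609303−1 = 2749609302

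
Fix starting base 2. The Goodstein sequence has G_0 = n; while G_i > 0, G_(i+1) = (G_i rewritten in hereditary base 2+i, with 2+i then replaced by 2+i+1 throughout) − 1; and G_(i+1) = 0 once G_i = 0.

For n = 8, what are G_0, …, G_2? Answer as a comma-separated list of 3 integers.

8, 80, 553

i=0: 8 = 2^(2 + 1) (b=2); 2→3: 3^(3 + 1) = 81; 81−1 = 80
i=1: 80 = 2·3^3 + 2·3^2 + 2·3 + 2 (b=3); 3→4: 2·4^4 + 2·4^2 + 2·4 + 2 = 554; 554−1 = 553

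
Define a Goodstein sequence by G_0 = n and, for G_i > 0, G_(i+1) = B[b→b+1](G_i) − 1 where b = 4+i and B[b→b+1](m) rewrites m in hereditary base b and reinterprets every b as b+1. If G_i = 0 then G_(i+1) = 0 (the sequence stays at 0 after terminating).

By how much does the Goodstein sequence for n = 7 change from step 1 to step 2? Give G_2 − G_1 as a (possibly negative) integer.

base 4: 7 = 4 + 3; at 5: 5 + 3 = 8; next = 7
base 5: 7 = 5 + 2; at 6: 6 + 2 = 8; next = 7

0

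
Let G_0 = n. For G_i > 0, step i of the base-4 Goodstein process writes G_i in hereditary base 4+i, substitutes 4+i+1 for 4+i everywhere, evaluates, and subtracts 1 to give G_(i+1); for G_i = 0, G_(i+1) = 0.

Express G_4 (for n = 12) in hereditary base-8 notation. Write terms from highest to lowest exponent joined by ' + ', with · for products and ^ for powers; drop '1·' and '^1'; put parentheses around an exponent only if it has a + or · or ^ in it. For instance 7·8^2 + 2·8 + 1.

(0) 12|_4 = 3·4 ↦ 3·5|_5 = 15 ⇒ 14
(1) 14|_5 = 2·5 + 4 ↦ 2·6 + 4|_6 = 16 ⇒ 15
(2) 15|_6 = 2·6 + 3 ↦ 2·7 + 3|_7 = 17 ⇒ 16
(3) 16|_7 = 2·7 + 2 ↦ 2·8 + 2|_8 = 18 ⇒ 17
(4) 17|_8 = 2·8 + 1 ↦ 2·9 + 1|_9 = 19 ⇒ 18

2·8 + 1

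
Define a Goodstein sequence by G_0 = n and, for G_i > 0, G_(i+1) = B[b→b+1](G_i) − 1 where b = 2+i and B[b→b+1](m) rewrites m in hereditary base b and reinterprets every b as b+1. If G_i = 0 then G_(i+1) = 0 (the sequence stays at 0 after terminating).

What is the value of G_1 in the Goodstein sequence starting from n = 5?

G_0 = 5. HB_2(5) = 2^2 + 1. Bump = 28. G_1 = 27.
G_1 = 27. HB_3(27) = 3^3. Bump = 256. G_2 = 255.

27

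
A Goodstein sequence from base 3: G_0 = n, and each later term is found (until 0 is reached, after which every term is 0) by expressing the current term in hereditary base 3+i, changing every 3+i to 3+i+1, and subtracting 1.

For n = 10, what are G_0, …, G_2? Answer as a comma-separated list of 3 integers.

10, 16, 24

G_0 = 10. HB_3(10) = 3^2 + 1. Bump = 17. G_1 = 16.
G_1 = 16. HB_4(16) = 4^2. Bump = 25. G_2 = 24.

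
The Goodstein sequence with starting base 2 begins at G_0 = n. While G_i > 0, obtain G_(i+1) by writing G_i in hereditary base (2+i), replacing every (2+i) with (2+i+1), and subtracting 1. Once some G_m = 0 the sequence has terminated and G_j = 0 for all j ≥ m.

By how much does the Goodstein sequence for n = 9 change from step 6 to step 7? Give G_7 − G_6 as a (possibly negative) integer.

1111930522

G_0 = 9. HB_2(9) = 2^(2 + 1) + 1. Bump = 82. G_1 = 81.
G_1 = 81. HB_3(81) = 3^(3 + 1). Bump = 1024. G_2 = 1023.
G_2 = 1023. HB_4(1023) = 3·4^4 + 3·4^3 + 3·4^2 + 3·4 + 3. Bump = 9843. G_3 = 9842.
G_3 = 9842. HB_5(9842) = 3·5^5 + 3·5^3 + 3·5^2 + 3·5 + 2. Bump = 140744. G_4 = 140743.
G_4 = 140743. HB_6(140743) = 3·6^6 + 3·6^3 + 3·6^2 + 3·6 + 1. Bump = 2471827. G_5 = 2471826.
G_5 = 2471826. HB_7(2471826) = 3·7^7 + 3·7^3 + 3·7^2 + 3·7. Bump = 50333400. G_6 = 50333399.
G_6 = 50333399. HB_8(50333399) = 3·8^8 + 3·8^3 + 3·8^2 + 2·8 + 7. Bump = 1162263922. G_7 = 1162263921.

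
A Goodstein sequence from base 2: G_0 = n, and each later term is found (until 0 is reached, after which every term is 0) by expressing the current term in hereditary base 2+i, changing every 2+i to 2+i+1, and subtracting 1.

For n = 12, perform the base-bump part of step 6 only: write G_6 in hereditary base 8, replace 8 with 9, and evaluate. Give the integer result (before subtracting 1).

(0) 12|_2 = 2^(2 + 1) + 2^2 ↦ 3^(3 + 1) + 3^3|_3 = 108 ⇒ 107
(1) 107|_3 = 3^(3 + 1) + 2·3^2 + 2·3 + 2 ↦ 4^(4 + 1) + 2·4^2 + 2·4 + 2|_4 = 1066 ⇒ 1065
(2) 1065|_4 = 4^(4 + 1) + 2·4^2 + 2·4 + 1 ↦ 5^(5 + 1) + 2·5^2 + 2·5 + 1|_5 = 15686 ⇒ 15685
(3) 15685|_5 = 5^(5 + 1) + 2·5^2 + 2·5 ↦ 6^(6 + 1) + 2·6^2 + 2·6|_6 = 280020 ⇒ 280019
(4) 280019|_6 = 6^(6 + 1) + 2·6^2 + 6 + 5 ↦ 7^(7 + 1) + 2·7^2 + 7 + 5|_7 = 5764911 ⇒ 5764910
(5) 5764910|_7 = 7^(7 + 1) + 2·7^2 + 7 + 4 ↦ 8^(8 + 1) + 2·8^2 + 8 + 4|_8 = 134217868 ⇒ 134217867
(6) 134217867|_8 = 8^(8 + 1) + 2·8^2 + 8 + 3 ↦ 9^(9 + 1) + 2·9^2 + 9 + 3|_9 = 3486784575 ⇒ 3486784574

3486784575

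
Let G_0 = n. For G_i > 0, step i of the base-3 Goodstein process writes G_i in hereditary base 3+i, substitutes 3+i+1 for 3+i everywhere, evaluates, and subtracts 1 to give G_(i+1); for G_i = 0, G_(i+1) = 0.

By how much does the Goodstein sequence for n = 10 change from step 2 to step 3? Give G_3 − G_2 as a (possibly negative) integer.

G_0 = 10. HB_3(10) = 3^2 + 1. Bump = 17. G_1 = 16.
G_1 = 16. HB_4(16) = 4^2. Bump = 25. G_2 = 24.
G_2 = 24. HB_5(24) = 4·5 + 4. Bump = 28. G_3 = 27.

3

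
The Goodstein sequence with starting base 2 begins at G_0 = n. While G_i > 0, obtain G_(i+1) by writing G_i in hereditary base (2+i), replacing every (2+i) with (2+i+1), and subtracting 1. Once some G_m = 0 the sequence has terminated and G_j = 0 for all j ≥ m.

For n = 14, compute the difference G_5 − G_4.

step 0: 14 = 2^(2 + 1) + 2^2 + 2; sub 3 for 2: 3^(3 + 1) + 3^3 + 3; = 111; G_1 = 111−1 = 110
step 1: 110 = 3^(3 + 1) + 3^3 + 2; sub 4 for 3: 4^(4 + 1) + 4^4 + 2; = 1282; G_2 = 1282−1 = 1281
step 2: 1281 = 4^(4 + 1) + 4^4 + 1; sub 5 for 4: 5^(5 + 1) + 5^5 + 1; = 18751; G_3 = 18751−1 = 18750
step 3: 18750 = 5^(5 + 1) + 5^5; sub 6 for 5: 6^(6 + 1) + 6^6; = 326592; G_4 = 326592−1 = 326591
step 4: 326591 = 6^(6 + 1) + 5·6^5 + 5·6^4 + 5·6^3 + 5·6^2 + 5·6 + 5; sub 7 for 6: 7^(7 + 1) + 5·7^5 + 5·7^4 + 5·7^3 + 5·7^2 + 5·7 + 5; = 5862841; G_5 = 5862841−1 = 5862840

5536249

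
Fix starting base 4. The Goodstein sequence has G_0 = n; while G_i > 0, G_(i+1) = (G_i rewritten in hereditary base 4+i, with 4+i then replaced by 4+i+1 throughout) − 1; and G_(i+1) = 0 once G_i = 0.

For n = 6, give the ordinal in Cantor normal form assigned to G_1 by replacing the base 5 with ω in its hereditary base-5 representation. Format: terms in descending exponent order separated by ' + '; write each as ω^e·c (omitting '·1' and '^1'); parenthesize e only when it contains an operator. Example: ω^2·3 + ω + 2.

ω + 1

G_0=6  [base 4] 4 + 2  →[4↦5]→  5 + 2 = 7  −1 ⇒ G_1=6
G_1=6  [base 5] 5 + 1  →[5↦6]→  6 + 1 = 7  −1 ⇒ G_2=6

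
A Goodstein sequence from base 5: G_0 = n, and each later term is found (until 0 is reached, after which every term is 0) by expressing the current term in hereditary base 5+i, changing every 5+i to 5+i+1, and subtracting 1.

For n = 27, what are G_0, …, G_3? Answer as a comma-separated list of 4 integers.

27, 37, 49, 63

27 —HB5→ 5^2 + 2 —bump→ 6^2 + 2 = 38 —(−1)→ 37
37 —HB6→ 6^2 + 1 —bump→ 7^2 + 1 = 50 —(−1)→ 49
49 —HB7→ 7^2 —bump→ 8^2 = 64 —(−1)→ 63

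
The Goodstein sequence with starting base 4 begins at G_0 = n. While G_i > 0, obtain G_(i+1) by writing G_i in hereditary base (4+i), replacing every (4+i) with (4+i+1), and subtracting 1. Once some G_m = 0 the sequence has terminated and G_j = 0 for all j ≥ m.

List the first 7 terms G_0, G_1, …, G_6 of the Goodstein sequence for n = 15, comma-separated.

15, 17, 19, 21, 23, 24, 25

(0) 15|_4 = 3·4 + 3 ↦ 3·5 + 3|_5 = 18 ⇒ 17
(1) 17|_5 = 3·5 + 2 ↦ 3·6 + 2|_6 = 20 ⇒ 19
(2) 19|_6 = 3·6 + 1 ↦ 3·7 + 1|_7 = 22 ⇒ 21
(3) 21|_7 = 3·7 ↦ 3·8|_8 = 24 ⇒ 23
(4) 23|_8 = 2·8 + 7 ↦ 2·9 + 7|_9 = 25 ⇒ 24
(5) 24|_9 = 2·9 + 6 ↦ 2·10 + 6|_10 = 26 ⇒ 25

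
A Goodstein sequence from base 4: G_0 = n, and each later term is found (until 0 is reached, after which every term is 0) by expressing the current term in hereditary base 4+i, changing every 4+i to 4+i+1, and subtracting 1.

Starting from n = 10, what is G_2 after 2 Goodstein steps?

(0) 10|_4 = 2·4 + 2 ↦ 2·5 + 2|_5 = 12 ⇒ 11
(1) 11|_5 = 2·5 + 1 ↦ 2·6 + 1|_6 = 13 ⇒ 12
(2) 12|_6 = 2·6 ↦ 2·7|_7 = 14 ⇒ 13

12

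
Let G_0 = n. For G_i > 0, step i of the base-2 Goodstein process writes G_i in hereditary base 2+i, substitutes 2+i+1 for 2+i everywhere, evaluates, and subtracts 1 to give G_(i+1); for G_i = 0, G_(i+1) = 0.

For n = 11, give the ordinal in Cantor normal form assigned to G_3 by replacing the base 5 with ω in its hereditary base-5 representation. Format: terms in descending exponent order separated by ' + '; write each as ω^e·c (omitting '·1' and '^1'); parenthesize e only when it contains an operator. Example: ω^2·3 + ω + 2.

G_0=11  [base 2] 2^(2 + 1) + 2 + 1  →[2↦3]→  3^(3 + 1) + 3 + 1 = 85  −1 ⇒ G_1=84
G_1=84  [base 3] 3^(3 + 1) + 3  →[3↦4]→  4^(4 + 1) + 4 = 1028  −1 ⇒ G_2=1027
G_2=1027  [base 4] 4^(4 + 1) + 3  →[4↦5]→  5^(5 + 1) + 3 = 15628  −1 ⇒ G_3=15627
G_3=15627  [base 5] 5^(5 + 1) + 2  →[5↦6]→  6^(6 + 1) + 2 = 279938  −1 ⇒ G_4=279937

ω^(ω + 1) + 2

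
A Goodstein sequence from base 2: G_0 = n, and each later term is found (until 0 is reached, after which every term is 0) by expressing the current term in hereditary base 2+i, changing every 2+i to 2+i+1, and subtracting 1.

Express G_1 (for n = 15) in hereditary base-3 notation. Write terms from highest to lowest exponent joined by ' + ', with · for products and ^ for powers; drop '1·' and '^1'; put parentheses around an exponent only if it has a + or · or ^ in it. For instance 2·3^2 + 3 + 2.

3^(3 + 1) + 3^3 + 3

G_0 = 15. HB_2(15) = 2^(2 + 1) + 2^2 + 2 + 1. Bump = 112. G_1 = 111.
G_1 = 111. HB_3(111) = 3^(3 + 1) + 3^3 + 3. Bump = 1284. G_2 = 1283.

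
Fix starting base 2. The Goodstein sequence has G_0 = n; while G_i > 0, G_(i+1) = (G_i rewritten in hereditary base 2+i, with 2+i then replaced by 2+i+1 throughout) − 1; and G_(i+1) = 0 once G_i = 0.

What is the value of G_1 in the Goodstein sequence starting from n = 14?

110

G_0 = 14. HB_2(14) = 2^(2 + 1) + 2^2 + 2. Bump = 111. G_1 = 110.
G_1 = 110. HB_3(110) = 3^(3 + 1) + 3^3 + 2. Bump = 1282. G_2 = 1281.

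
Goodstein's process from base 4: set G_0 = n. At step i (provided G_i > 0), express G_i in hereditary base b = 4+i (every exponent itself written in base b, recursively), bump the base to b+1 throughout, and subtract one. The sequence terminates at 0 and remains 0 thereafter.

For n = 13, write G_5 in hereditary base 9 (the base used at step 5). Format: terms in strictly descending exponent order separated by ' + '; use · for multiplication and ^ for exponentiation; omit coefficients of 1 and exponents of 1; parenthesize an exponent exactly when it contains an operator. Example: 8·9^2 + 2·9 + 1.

2·9 + 2

step 0: 13 = 3·4 + 1; sub 5 for 4: 3·5 + 1; = 16; G_1 = 16−1 = 15
step 1: 15 = 3·5; sub 6 for 5: 3·6; = 18; G_2 = 18−1 = 17
step 2: 17 = 2·6 + 5; sub 7 for 6: 2·7 + 5; = 19; G_3 = 19−1 = 18
step 3: 18 = 2·7 + 4; sub 8 for 7: 2·8 + 4; = 20; G_4 = 20−1 = 19
step 4: 19 = 2·8 + 3; sub 9 for 8: 2·9 + 3; = 21; G_5 = 21−1 = 20
step 5: 20 = 2·9 + 2; sub 10 for 9: 2·10 + 2; = 22; G_6 = 22−1 = 21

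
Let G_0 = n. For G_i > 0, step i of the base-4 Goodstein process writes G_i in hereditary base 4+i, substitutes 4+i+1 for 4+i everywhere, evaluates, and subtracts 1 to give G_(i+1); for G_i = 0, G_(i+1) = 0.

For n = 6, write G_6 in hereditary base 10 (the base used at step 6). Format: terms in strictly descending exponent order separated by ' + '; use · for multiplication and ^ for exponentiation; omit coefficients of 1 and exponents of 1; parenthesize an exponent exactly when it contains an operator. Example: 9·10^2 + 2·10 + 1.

3

6 —HB4→ 4 + 2 —bump→ 5 + 2 = 7 —(−1)→ 6
6 —HB5→ 5 + 1 —bump→ 6 + 1 = 7 —(−1)→ 6
6 —HB6→ 6 —bump→ 7 = 7 —(−1)→ 6
6 —HB7→ 6 —bump→ 6 = 6 —(−1)→ 5
5 —HB8→ 5 —bump→ 5 = 5 —(−1)→ 4
4 —HB9→ 4 —bump→ 4 = 4 —(−1)→ 3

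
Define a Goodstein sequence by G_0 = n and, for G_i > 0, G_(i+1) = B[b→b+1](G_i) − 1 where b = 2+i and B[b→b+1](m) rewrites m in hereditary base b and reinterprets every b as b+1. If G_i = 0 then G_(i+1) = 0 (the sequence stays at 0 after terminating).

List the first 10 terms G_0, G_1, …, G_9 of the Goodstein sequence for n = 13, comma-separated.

13, 108, 1279, 16092, 280711, 5765998, 134219479, 3486786855, 100000003325, 3138428381103

[0] 13 ≡ 2^(2 + 1) + 2^2 + 1 (base 2). Lift 3: 109. −1: 108.
[1] 108 ≡ 3^(3 + 1) + 3^3 (base 3). Lift 4: 1280. −1: 1279.
[2] 1279 ≡ 4^(4 + 1) + 3·4^3 + 3·4^2 + 3·4 + 3 (base 4). Lift 5: 16093. −1: 16092.
[3] 16092 ≡ 5^(5 + 1) + 3·5^3 + 3·5^2 + 3·5 + 2 (base 5). Lift 6: 280712. −1: 280711.
[4] 280711 ≡ 6^(6 + 1) + 3·6^3 + 3·6^2 + 3·6 + 1 (base 6). Lift 7: 5765999. −1: 5765998.
[5] 5765998 ≡ 7^(7 + 1) + 3·7^3 + 3·7^2 + 3·7 (base 7). Lift 8: 134219480. −1: 134219479.
[6] 134219479 ≡ 8^(8 + 1) + 3·8^3 + 3·8^2 + 2·8 + 7 (base 8). Lift 9: 3486786856. −1: 3486786855.
[7] 3486786855 ≡ 9^(9 + 1) + 3·9^3 + 3·9^2 + 2·9 + 6 (base 9). Lift 10: 100000003326. −1: 100000003325.
[8] 100000003325 ≡ 10^(10 + 1) + 3·10^3 + 3·10^2 + 2·10 + 5 (base 10). Lift 11: 3138428381104. −1: 3138428381103.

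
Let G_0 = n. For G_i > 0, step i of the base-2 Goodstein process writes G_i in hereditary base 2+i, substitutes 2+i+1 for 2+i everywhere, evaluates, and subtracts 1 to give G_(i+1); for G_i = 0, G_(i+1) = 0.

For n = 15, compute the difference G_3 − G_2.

17469

[0] 15 ≡ 2^(2 + 1) + 2^2 + 2 + 1 (base 2). Lift 3: 112. −1: 111.
[1] 111 ≡ 3^(3 + 1) + 3^3 + 3 (base 3). Lift 4: 1284. −1: 1283.
[2] 1283 ≡ 4^(4 + 1) + 4^4 + 3 (base 4). Lift 5: 18753. −1: 18752.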